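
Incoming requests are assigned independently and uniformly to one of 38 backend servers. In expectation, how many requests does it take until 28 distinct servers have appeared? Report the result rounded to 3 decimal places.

With k distinct servers already seen, the next new one arrives after an expected 38/(38-k) requests.
Sum over k = 0,...,27: E = 38/38 + 38/37 + 38/36 + ... + 38/12 + 38/11 = 49.3595.

49.359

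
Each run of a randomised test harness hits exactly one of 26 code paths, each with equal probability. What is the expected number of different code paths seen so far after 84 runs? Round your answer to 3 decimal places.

For each code path, P(seen in 84 runs) = 1 - (25/26)^84 = 0.9629.
By linearity of expectation, E[distinct seen] = 26·(1 - (25/26)^84) = 25.0358.

25.036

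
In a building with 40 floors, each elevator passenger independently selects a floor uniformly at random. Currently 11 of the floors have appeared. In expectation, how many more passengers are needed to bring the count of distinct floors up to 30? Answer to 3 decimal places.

From k distinct to k+1 distinct takes on average 40/(40-k) passengers.
Sum over k = 11,...,29: E = 40/29 + 40/28 + 40/27 + ... + 40/12 + 40/11 = 41.3074.

41.307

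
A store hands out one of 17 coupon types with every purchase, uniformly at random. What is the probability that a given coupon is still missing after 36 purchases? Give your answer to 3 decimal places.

0.113

Each purchase misses the fixed coupon with probability (17-1)/17 = 16/17, independently.
P(still missing after 36) = (16/17)^36 = 0.1128.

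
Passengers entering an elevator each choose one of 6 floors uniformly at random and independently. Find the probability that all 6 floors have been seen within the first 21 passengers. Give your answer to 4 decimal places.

0.8726

Let A_i be the event that floor i is missing after 21 passengers. By inclusion–exclusion on the A_i,
P(all seen) = Σ_{j=0}^{6} (-1)^j C(6,j)((6-j)/6)^21
= 1.00000 - 0.13042 + 0.00301 - 0.00001 + 0.00000 - 0.00000 + 0.00000
= 0.87258.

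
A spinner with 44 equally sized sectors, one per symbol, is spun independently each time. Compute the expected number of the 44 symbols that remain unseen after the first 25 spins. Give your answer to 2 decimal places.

24.77

For each symbol, P(unseen after 25) = (43/44)^25 = 0.563.
By linearity of expectation, E[unseen] = 44·(43/44)^25 = 24.766.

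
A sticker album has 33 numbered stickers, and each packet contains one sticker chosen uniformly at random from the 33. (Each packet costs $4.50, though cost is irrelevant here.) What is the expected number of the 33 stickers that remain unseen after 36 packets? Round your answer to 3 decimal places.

For each sticker, P(unseen after 36) = (32/33)^36 = 0.3303.
By linearity of expectation, E[unseen] = 33·(32/33)^36 = 10.8996.

10.900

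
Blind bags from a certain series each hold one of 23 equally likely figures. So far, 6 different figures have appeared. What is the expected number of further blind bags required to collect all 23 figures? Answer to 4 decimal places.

79.1097

From k distinct to k+1 distinct takes on average 23/(23-k) blind bags.
Sum over k = 6,...,22: E = 23/17 + 23/16 + 23/15 + ... + 23/2 + 23/1 = 79.10971.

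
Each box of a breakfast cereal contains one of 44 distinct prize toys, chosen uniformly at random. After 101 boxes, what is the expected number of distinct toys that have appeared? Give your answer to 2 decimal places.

For each toy, P(seen in 101 boxes) = 1 - (43/44)^101 = 0.902.
By linearity of expectation, E[distinct seen] = 44·(1 - (43/44)^101) = 39.684.

39.68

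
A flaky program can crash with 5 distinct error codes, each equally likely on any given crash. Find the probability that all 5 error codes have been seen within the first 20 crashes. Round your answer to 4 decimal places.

0.9427

Let A_i be the event that error code i is missing after 20 crashes. By inclusion–exclusion on the A_i,
P(all seen) = Σ_{j=0}^{5} (-1)^j C(5,j)((5-j)/5)^20
= 1.00000 - 0.05765 + 0.00037 - 0.00000 + 0.00000 - 0.00000
= 0.94272.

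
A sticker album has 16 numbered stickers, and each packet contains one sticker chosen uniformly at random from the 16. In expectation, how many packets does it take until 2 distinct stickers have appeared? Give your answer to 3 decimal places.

With k distinct stickers already seen, the next new one arrives after an expected 16/(16-k) packets.
Sum over k = 0,...,1: E = 16/16 + 16/15 = 2.0667.

2.067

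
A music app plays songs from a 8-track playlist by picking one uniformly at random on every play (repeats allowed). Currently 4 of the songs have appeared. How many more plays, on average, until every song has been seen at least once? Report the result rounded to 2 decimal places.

16.67

With k distinct songs already seen, the next new one takes an expected 8/(8-k) plays.
Sum over k = 4,...,7: E = 8/4 + 8/3 + 8/2 + 8/1 = 16.667.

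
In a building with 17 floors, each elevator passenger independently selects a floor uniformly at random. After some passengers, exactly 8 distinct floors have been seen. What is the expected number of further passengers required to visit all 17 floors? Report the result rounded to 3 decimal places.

From k distinct to k+1 distinct takes on average 17/(17-k) passengers.
Sum over k = 8,...,16: E = 17/9 + 17/8 + 17/7 + ... + 17/2 + 17/1 = 48.0925.

48.092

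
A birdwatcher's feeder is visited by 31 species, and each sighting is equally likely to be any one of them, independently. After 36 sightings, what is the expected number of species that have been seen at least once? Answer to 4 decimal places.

For each species, P(seen in 36 sightings) = 1 - (30/31)^36 = 0.69285.
By linearity of expectation, E[distinct seen] = 31·(1 - (30/31)^36) = 21.47849.

21.4785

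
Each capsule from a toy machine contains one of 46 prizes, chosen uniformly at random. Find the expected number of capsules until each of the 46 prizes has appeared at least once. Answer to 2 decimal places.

203.17

After k distinct prizes have appeared, the next capsule gives a new one with probability (46-k)/46, so the expected wait for the (k+1)-th is 46/(46-k).
E[T] = 46/46 + 46/45 + 46/44 + ... + 46/2 + 46/1 = 46·H_{46}.
H_{46} = 4.417, so E[T] = 203.168.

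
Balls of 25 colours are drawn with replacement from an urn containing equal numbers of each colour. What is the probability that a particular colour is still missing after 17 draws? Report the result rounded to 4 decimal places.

On each draw the fixed colour fails to appear with probability 24/25.
P(still missing after 17) = (24/25)^17 = 0.49959.

0.4996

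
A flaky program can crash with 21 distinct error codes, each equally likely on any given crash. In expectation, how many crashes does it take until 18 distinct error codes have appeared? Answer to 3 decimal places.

38.053

With k distinct error codes already seen, the next new one arrives after an expected 21/(21-k) crashes.
Sum over k = 0,...,17: E = 21/21 + 21/20 + 21/19 + ... + 21/5 + 21/4 = 38.0525.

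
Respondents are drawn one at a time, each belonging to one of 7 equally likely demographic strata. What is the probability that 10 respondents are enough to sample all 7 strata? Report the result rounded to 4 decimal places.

By inclusion–exclusion over which strata are missing,
P(all seen) = Σ_{j=0}^{7} (-1)^j C(7,j)((7-j)/7)^10
= 1.00000 - 1.49841 + 0.72600 - 0.12992 + 0.00732 - 0.00008 + 0.00000 - 0.00000
= 0.10491.

0.1049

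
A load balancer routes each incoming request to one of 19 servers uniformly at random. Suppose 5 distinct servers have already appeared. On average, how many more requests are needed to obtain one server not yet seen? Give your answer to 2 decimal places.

1.36

The number of requests until the next new server is geometric with success probability 14/19, so its mean is 19/14.
E = 19/14 = 1.357.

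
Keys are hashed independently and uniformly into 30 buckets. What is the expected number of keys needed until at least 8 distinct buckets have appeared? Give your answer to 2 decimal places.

Going from k to k+1 distinct takes a geometric number of keys with mean 30/(30-k).
Sum over k = 0,...,7: E = 30/30 + 30/29 + 30/28 + ... + 30/24 + 30/23 = 9.125.

9.13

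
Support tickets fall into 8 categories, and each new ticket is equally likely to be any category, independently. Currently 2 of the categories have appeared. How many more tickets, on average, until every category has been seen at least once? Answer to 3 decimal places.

From k distinct to k+1 distinct takes on average 8/(8-k) tickets.
Sum over k = 2,...,7: E = 8/6 + 8/5 + 8/4 + 8/3 + 8/2 + 8/1 = 19.6000.

19.600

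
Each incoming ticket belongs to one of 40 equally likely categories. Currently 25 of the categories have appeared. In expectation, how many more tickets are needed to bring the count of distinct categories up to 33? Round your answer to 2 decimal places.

29.01

From k distinct to k+1 distinct takes on average 40/(40-k) tickets.
Sum over k = 25,...,32: E = 40/15 + 40/14 + 40/13 + ... + 40/9 + 40/8 = 29.015.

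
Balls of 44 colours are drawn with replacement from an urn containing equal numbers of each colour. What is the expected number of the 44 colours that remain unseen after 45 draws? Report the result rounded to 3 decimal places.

15.637

For each colour, P(unseen after 45) = (43/44)^45 = 0.3554.
By linearity of expectation, E[unseen] = 44·(43/44)^45 = 15.6373.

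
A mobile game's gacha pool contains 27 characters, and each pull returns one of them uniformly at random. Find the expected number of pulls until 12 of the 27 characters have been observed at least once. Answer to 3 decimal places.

Going from k to k+1 distinct takes a geometric number of pulls with mean 27/(27-k).
Sum over k = 0,...,11: E = 27/27 + 27/26 + 27/25 + ... + 27/17 + 27/16 = 15.4771.

15.477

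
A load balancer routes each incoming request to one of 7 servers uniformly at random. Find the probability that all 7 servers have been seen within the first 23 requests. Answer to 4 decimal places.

0.8071

By inclusion–exclusion over which servers are missing,
P(all seen) = Σ_{j=0}^{7} (-1)^j C(7,j)((7-j)/7)^23
= 1.00000 - 0.20199 + 0.00915 - 0.00009 + 0.00000 - 0.00000 + 0.00000 - 0.00000
= 0.80707.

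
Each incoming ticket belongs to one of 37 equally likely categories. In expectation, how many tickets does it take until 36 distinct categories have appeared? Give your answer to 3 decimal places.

118.459

With k distinct categories already seen, the next new one arrives after an expected 37/(37-k) tickets.
Sum over k = 0,...,35: E = 37/37 + 37/36 + 37/35 + ... + 37/3 + 37/2 = 118.4587.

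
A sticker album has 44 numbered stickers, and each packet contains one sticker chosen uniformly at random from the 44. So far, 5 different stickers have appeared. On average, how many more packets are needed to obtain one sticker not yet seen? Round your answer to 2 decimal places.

1.13

Each packet yields a new sticker with probability (44-5)/44 = 39/44, so the wait is geometric with mean 44/39.
E = 44/39 = 1.128.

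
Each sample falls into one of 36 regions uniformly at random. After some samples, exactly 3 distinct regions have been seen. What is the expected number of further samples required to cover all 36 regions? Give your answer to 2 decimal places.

147.20

From k distinct to k+1 distinct takes on average 36/(36-k) samples.
Sum over k = 3,...,35: E = 36/33 + 36/32 + 36/31 + ... + 36/2 + 36/1 = 147.197.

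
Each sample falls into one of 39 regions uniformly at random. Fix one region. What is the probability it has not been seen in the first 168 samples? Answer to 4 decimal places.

On each sample the fixed region fails to appear with probability 38/39.
P(still missing after 168) = (38/39)^168 = 0.01273.

0.0127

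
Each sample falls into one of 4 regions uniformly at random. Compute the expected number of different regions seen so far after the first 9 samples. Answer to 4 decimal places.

For each region, P(seen in 9 samples) = 1 - (3/4)^9 = 0.92492.
By linearity of expectation, E[distinct seen] = 4·(1 - (3/4)^9) = 3.69966.

3.6997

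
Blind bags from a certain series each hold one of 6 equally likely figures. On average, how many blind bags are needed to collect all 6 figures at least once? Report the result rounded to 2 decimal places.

14.70

After k distinct figures have appeared, the next blind bag gives a new one with probability (6-k)/6, so the expected wait for the (k+1)-th is 6/(6-k).
E[T] = 6/6 + 6/5 + 6/4 + 6/3 + 6/2 + 6/1 = 6·H_{6}.
H_{6} = 2.450, so E[T] = 14.700.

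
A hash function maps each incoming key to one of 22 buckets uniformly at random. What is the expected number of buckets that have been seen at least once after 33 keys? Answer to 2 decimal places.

For each bucket, P(seen in 33 keys) = 1 - (21/22)^33 = 0.785.
By linearity of expectation, E[distinct seen] = 22·(1 - (21/22)^33) = 17.261.

17.26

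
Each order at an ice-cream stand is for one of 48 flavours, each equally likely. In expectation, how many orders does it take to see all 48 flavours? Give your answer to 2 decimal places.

Split into phases: going from k distinct to k+1 distinct takes on average 48/(48-k) orders.
E[T] = 48/48 + 48/47 + 48/46 + ... + 48/2 + 48/1 = 48·H_{48}.
H_{48} = 4.459, so E[T] = 214.022.

214.02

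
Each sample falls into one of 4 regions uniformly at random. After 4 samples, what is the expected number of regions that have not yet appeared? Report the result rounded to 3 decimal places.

For each region, P(unseen after 4) = (3/4)^4 = 0.3164.
By linearity of expectation, E[unseen] = 4·(3/4)^4 = 1.2656.

1.266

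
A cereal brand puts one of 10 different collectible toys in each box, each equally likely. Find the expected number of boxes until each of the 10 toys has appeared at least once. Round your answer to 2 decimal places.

29.29

Split into phases: going from k distinct to k+1 distinct takes on average 10/(10-k) boxes.
E[T] = 10/10 + 10/9 + 10/8 + ... + 10/2 + 10/1 = 10·H_{10}.
H_{10} = 2.929, so E[T] = 29.290.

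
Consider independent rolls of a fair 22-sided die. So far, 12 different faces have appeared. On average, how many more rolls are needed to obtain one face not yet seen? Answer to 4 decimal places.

The number of rolls until the next new face is geometric with success probability 10/22, so its mean is 22/10.
E = 22/10 = 2.20000.

2.2000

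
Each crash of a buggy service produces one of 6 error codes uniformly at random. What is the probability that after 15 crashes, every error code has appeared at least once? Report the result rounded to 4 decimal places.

0.6442

By inclusion–exclusion over which error codes are missing,
P(all seen) = Σ_{j=0}^{6} (-1)^j C(6,j)((6-j)/6)^15
= 1.00000 - 0.38943 + 0.03425 - 0.00061 + 0.00000 - 0.00000 + 0.00000
= 0.64421.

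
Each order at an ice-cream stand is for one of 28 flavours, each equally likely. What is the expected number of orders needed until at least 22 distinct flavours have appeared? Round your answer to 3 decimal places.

Going from k to k+1 distinct takes a geometric number of orders with mean 28/(28-k).
Sum over k = 0,...,21: E = 28/28 + 28/27 + 28/26 + ... + 28/8 + 28/7 = 41.3608.

41.361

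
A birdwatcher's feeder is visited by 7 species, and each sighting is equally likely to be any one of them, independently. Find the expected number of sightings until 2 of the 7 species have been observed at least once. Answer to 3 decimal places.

2.167

With k distinct species already seen, the next new one arrives after an expected 7/(7-k) sightings.
Sum over k = 0,...,1: E = 7/7 + 7/6 = 2.1667.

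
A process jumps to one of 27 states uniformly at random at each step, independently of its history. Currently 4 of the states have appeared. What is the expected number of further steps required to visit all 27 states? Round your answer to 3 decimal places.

100.826

With k distinct states already seen, the next new one takes an expected 27/(27-k) steps.
Sum over k = 4,...,26: E = 27/23 + 27/22 + 27/21 + ... + 27/2 + 27/1 = 100.8259.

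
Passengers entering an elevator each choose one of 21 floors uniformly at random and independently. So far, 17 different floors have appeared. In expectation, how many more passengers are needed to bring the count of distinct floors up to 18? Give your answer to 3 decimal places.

5.250

The wait to go from k to k+1 distinct floors is geometric with mean 21/(21-k).
Only the k = 17 term is needed: E = 21/4 = 5.2500.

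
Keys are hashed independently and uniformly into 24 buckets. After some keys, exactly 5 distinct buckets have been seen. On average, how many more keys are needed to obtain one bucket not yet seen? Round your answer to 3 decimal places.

Each key yields a new bucket with probability (24-5)/24 = 19/24, so the wait is geometric with mean 24/19.
E = 24/19 = 1.2632.

1.263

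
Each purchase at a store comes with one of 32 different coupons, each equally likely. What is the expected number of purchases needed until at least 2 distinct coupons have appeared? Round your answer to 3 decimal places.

With k distinct coupons already seen, the next new one arrives after an expected 32/(32-k) purchases.
Sum over k = 0,...,1: E = 32/32 + 32/31 = 2.0323.

2.032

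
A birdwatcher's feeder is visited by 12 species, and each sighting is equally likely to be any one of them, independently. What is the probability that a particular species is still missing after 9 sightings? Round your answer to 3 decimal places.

0.457

On each sighting the fixed species fails to appear with probability 11/12.
P(still missing after 9) = (11/12)^9 = 0.4570.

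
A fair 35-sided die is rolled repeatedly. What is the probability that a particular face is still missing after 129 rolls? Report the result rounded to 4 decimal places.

0.0238

Each roll misses the fixed face with probability (35-1)/35 = 34/35, independently.
P(still missing after 129) = (34/35)^129 = 0.02377.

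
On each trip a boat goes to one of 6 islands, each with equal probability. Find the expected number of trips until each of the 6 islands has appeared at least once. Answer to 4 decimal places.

14.7000

The wait to go from k to k+1 distinct islands is geometric with mean 6/(6-k).
E[T] = 6/6 + 6/5 + 6/4 + 6/3 + 6/2 + 6/1 = 6·H_{6}.
H_{6} = 2.45000, so E[T] = 14.70000.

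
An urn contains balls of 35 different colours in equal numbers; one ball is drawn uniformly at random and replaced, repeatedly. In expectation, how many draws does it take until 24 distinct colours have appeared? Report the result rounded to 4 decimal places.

Going from k to k+1 distinct takes a geometric number of draws with mean 35/(35-k).
Sum over k = 0,...,23: E = 35/35 + 35/34 + 35/33 + ... + 35/13 + 35/12 = 39.44164.

39.4416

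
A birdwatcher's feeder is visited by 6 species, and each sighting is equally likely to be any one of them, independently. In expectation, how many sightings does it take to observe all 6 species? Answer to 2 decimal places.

14.70

After k distinct species have appeared, the next sighting gives a new one with probability (6-k)/6, so the expected wait for the (k+1)-th is 6/(6-k).
E[T] = 6/6 + 6/5 + 6/4 + 6/3 + 6/2 + 6/1 = 6·H_{6}.
H_{6} = 2.450, so E[T] = 14.700.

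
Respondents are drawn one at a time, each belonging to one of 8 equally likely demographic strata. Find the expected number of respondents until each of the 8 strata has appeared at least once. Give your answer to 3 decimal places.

Split into phases: going from k distinct to k+1 distinct takes on average 8/(8-k) respondents.
E[T] = 8/8 + 8/7 + 8/6 + ... + 8/2 + 8/1 = 8·H_{8}.
H_{8} = 2.7179, so E[T] = 21.7429.

21.743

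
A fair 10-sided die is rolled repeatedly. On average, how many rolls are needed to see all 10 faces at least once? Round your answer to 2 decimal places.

Split into phases: going from k distinct to k+1 distinct takes on average 10/(10-k) rolls.
E[T] = 10/10 + 10/9 + 10/8 + ... + 10/2 + 10/1 = 10·H_{10}.
H_{10} = 2.929, so E[T] = 29.290.

29.29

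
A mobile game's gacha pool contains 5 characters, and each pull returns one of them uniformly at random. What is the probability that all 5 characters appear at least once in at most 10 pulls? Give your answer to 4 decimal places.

Let A_i be the event that character i is missing after 10 pulls. By inclusion–exclusion on the A_i,
P(all seen) = Σ_{j=0}^{5} (-1)^j C(5,j)((5-j)/5)^10
= 1.00000 - 0.53687 + 0.06047 - 0.00105 + 0.00000 - 0.00000
= 0.52255.

0.5225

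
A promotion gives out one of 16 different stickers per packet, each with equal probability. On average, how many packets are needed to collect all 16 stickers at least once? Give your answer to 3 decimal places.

Split into phases: going from k distinct to k+1 distinct takes on average 16/(16-k) packets.
E[T] = 16/16 + 16/15 + 16/14 + ... + 16/2 + 16/1 = 16·H_{16}.
H_{16} = 3.3807, so E[T] = 54.0917.

54.092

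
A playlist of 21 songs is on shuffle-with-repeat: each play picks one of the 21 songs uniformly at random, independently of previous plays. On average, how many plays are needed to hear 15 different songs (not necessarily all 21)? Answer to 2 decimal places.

25.10

With k distinct songs already seen, the next new one arrives after an expected 21/(21-k) plays.
Sum over k = 0,...,14: E = 21/21 + 21/20 + 21/19 + ... + 21/8 + 21/7 = 25.103.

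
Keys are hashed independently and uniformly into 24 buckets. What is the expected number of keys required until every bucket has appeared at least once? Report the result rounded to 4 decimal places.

90.6230

Split into phases: going from k distinct to k+1 distinct takes on average 24/(24-k) keys.
E[T] = 24/24 + 24/23 + 24/22 + ... + 24/2 + 24/1 = 24·H_{24}.
H_{24} = 3.77596, so E[T] = 90.62300.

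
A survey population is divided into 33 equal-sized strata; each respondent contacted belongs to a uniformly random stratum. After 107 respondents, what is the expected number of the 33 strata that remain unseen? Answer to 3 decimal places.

For each stratum, P(unseen after 107) = (32/33)^107 = 0.0372.
By linearity of expectation, E[unseen] = 33·(32/33)^107 = 1.2262.

1.226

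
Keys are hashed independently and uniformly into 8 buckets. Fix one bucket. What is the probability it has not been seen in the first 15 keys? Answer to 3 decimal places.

Each key misses the fixed bucket with probability (8-1)/8 = 7/8, independently.
P(still missing after 15) = (7/8)^15 = 0.1349.

0.135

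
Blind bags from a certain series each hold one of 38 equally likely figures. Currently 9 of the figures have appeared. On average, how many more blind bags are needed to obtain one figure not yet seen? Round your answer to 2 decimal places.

Each blind bag yields a new figure with probability (38-9)/38 = 29/38, so the wait is geometric with mean 38/29.
E = 38/29 = 1.310.

1.31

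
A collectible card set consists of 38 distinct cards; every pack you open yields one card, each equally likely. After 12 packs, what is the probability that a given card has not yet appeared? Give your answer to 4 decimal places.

0.7261

On each pack the fixed card fails to appear with probability 37/38.
P(still missing after 12) = (37/38)^12 = 0.72614.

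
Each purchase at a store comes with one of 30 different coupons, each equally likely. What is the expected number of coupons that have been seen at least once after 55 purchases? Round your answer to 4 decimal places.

For each coupon, P(seen in 55 purchases) = 1 - (29/30)^55 = 0.84504.
By linearity of expectation, E[distinct seen] = 30·(1 - (29/30)^55) = 25.35119.

25.3512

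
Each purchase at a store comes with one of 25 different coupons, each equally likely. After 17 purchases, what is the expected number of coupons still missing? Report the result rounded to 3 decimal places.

For each coupon, P(unseen after 17) = (24/25)^17 = 0.4996.
By linearity of expectation, E[unseen] = 25·(24/25)^17 = 12.4897.

12.490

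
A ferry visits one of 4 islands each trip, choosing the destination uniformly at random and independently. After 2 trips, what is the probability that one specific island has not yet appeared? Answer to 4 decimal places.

0.5625

Each trip misses the fixed island with probability (4-1)/4 = 3/4, independently.
P(still missing after 2) = (3/4)^2 = 0.56250.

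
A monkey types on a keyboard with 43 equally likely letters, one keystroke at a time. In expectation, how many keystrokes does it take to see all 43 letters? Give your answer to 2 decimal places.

Split into phases: going from k distinct to k+1 distinct takes on average 43/(43-k) keystrokes.
E[T] = 43/43 + 43/42 + 43/41 + ... + 43/2 + 43/1 = 43·H_{43}.
H_{43} = 4.350, so E[T] = 187.050.

187.05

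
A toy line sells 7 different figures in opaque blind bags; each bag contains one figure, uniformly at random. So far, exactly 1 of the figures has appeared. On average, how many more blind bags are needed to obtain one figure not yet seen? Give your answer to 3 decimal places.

1.167

Each blind bag yields a new figure with probability (7-1)/7 = 6/7, so the wait is geometric with mean 7/6.
E = 7/6 = 1.1667.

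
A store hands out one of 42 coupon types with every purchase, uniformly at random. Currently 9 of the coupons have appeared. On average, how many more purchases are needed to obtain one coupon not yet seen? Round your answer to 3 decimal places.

The number of purchases until the next new coupon is geometric with success probability 33/42, so its mean is 42/33.
E = 42/33 = 1.2727.

1.273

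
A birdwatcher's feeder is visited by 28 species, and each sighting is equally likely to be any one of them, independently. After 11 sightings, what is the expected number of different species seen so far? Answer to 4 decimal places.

For each species, P(seen in 11 sightings) = 1 - (27/28)^11 = 0.32971.
By linearity of expectation, E[distinct seen] = 28·(1 - (27/28)^11) = 9.23187.

9.2319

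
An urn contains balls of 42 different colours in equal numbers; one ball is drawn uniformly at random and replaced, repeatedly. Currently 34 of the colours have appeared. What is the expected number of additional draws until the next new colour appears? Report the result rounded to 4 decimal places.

Each draw yields a new colour with probability (42-34)/42 = 8/42, so the wait is geometric with mean 42/8.
E = 42/8 = 5.25000.

5.2500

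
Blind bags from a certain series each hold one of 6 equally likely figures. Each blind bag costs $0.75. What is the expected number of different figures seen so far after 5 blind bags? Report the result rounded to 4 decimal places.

3.5887

For each figure, P(seen in 5 blind bags) = 1 - (5/6)^5 = 0.59812.
By linearity of expectation, E[distinct seen] = 6·(1 - (5/6)^5) = 3.58873.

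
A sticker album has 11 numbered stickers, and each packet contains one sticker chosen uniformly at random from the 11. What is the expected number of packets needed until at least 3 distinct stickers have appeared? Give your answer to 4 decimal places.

With k distinct stickers already seen, the next new one arrives after an expected 11/(11-k) packets.
Sum over k = 0,...,2: E = 11/11 + 11/10 + 11/9 = 3.32222.

3.3222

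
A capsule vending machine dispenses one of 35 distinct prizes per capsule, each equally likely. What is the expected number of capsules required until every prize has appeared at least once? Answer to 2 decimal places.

145.14

The wait to go from k to k+1 distinct prizes is geometric with mean 35/(35-k).
E[T] = 35/35 + 35/34 + 35/33 + ... + 35/2 + 35/1 = 35·H_{35}.
H_{35} = 4.147, so E[T] = 145.137.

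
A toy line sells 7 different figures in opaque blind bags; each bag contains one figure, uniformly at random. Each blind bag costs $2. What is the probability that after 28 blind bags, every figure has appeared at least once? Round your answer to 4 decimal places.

By inclusion–exclusion over which figures are missing,
P(all seen) = Σ_{j=0}^{7} (-1)^j C(7,j)((7-j)/7)^28
= 1.00000 - 0.09345 + 0.00170 - 0.00001 + 0.00000 - 0.00000 + 0.00000 - 0.00000
= 0.90824.

0.9082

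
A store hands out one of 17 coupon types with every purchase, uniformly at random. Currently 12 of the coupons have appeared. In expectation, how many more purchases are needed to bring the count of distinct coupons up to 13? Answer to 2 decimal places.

3.40

The wait to go from k to k+1 distinct coupons is geometric with mean 17/(17-k).
Only the k = 12 term is needed: E = 17/5 = 3.400.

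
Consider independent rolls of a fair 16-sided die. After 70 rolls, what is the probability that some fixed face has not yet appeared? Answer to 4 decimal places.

0.0109

On each roll the fixed face fails to appear with probability 15/16.
P(still missing after 70) = (15/16)^70 = 0.01091.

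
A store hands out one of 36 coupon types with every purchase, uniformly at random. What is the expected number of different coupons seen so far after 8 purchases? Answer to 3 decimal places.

For each coupon, P(seen in 8 purchases) = 1 - (35/36)^8 = 0.2018.
By linearity of expectation, E[distinct seen] = 36·(1 - (35/36)^8) = 7.2640.

7.264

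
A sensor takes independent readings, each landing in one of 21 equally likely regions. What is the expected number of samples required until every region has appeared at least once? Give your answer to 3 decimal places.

After k distinct regions have appeared, the next sample gives a new one with probability (21-k)/21, so the expected wait for the (k+1)-th is 21/(21-k).
E[T] = 21/21 + 21/20 + 21/19 + ... + 21/2 + 21/1 = 21·H_{21}.
H_{21} = 3.6454, so E[T] = 76.5525.

76.553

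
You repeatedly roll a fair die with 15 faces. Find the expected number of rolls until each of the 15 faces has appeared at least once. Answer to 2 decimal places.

After k distinct faces have appeared, the next roll gives a new one with probability (15-k)/15, so the expected wait for the (k+1)-th is 15/(15-k).
E[T] = 15/15 + 15/14 + 15/13 + ... + 15/2 + 15/1 = 15·H_{15}.
H_{15} = 3.318, so E[T] = 49.773.

49.77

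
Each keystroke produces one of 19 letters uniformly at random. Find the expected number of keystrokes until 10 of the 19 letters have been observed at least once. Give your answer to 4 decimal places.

13.6567

With k distinct letters already seen, the next new one arrives after an expected 19/(19-k) keystrokes.
Sum over k = 0,...,9: E = 19/19 + 19/18 + 19/17 + ... + 19/11 + 19/10 = 13.65666.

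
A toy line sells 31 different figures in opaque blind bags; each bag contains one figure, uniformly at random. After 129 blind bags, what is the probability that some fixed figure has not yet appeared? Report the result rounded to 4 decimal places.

On each blind bag the fixed figure fails to appear with probability 30/31.
P(still missing after 129) = (30/31)^129 = 0.01455.

0.0146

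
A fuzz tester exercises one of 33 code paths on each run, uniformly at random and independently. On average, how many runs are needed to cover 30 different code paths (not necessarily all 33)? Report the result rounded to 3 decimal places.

Going from k to k+1 distinct takes a geometric number of runs with mean 33/(33-k).
Sum over k = 0,...,29: E = 33/33 + 33/32 + 33/31 + ... + 33/5 + 33/4 = 74.4303.

74.430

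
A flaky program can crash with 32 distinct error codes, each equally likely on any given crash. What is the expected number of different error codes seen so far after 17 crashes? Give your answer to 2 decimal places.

13.35

For each error code, P(seen in 17 crashes) = 1 - (31/32)^17 = 0.417.
By linearity of expectation, E[distinct seen] = 32·(1 - (31/32)^17) = 13.347.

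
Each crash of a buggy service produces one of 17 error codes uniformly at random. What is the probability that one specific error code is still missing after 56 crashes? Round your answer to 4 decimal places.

On each crash the fixed error code fails to appear with probability 16/17.
P(still missing after 56) = (16/17)^56 = 0.03354.

0.0335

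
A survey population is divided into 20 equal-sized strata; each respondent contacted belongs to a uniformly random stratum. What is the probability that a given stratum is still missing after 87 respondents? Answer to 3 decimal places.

Each respondent misses the fixed stratum with probability (20-1)/20 = 19/20, independently.
P(still missing after 87) = (19/20)^87 = 0.0115.

0.012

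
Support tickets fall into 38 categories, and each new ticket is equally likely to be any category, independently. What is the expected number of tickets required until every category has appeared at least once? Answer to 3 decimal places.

160.660

The wait to go from k to k+1 distinct categories is geometric with mean 38/(38-k).
E[T] = 38/38 + 38/37 + 38/36 + ... + 38/2 + 38/1 = 38·H_{38}.
H_{38} = 4.2279, so E[T] = 160.6603.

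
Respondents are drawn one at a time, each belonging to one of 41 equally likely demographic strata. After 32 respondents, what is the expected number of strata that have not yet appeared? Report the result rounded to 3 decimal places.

18.605

For each stratum, P(unseen after 32) = (40/41)^32 = 0.4538.
By linearity of expectation, E[unseen] = 41·(40/41)^32 = 18.6046.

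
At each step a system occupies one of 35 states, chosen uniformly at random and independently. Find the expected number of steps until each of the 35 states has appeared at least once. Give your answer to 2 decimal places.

Split into phases: going from k distinct to k+1 distinct takes on average 35/(35-k) steps.
E[T] = 35/35 + 35/34 + 35/33 + ... + 35/2 + 35/1 = 35·H_{35}.
H_{35} = 4.147, so E[T] = 145.137.

145.14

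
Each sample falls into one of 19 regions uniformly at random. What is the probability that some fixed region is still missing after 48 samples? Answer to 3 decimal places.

On each sample the fixed region fails to appear with probability 18/19.
P(still missing after 48) = (18/19)^48 = 0.0746.

0.075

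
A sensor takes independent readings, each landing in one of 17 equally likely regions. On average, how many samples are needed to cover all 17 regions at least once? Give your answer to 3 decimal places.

Split into phases: going from k distinct to k+1 distinct takes on average 17/(17-k) samples.
E[T] = 17/17 + 17/16 + 17/15 + ... + 17/2 + 17/1 = 17·H_{17}.
H_{17} = 3.4396, so E[T] = 58.4724.

58.472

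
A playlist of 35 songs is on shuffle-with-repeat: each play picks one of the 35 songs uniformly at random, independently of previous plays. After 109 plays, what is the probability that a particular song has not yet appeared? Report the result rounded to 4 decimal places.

0.0424

On each play the fixed song fails to appear with probability 34/35.
P(still missing after 109) = (34/35)^109 = 0.04244.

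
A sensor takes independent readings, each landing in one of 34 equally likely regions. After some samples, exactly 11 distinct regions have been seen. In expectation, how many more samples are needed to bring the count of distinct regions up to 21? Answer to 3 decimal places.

From k distinct to k+1 distinct takes on average 34/(34-k) samples.
Sum over k = 11,...,20: E = 34/23 + 34/22 + 34/21 + ... + 34/15 + 34/14 = 18.8414.

18.841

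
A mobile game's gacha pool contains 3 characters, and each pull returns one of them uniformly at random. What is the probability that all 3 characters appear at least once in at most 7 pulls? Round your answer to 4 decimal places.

0.8258

By inclusion–exclusion over which characters are missing,
P(all seen) = Σ_{j=0}^{3} (-1)^j C(3,j)((3-j)/3)^7
= 1.00000 - 0.17558 + 0.00137 - 0.00000
= 0.82579.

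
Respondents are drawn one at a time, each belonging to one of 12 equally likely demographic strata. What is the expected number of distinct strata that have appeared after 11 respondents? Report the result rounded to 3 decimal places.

7.392

For each stratum, P(seen in 11 respondents) = 1 - (11/12)^11 = 0.6160.
By linearity of expectation, E[distinct seen] = 12·(1 - (11/12)^11) = 7.3921.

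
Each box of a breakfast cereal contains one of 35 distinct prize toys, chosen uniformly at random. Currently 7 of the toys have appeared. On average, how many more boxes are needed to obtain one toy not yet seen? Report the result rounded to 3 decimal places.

1.250

Each box yields a new toy with probability (35-7)/35 = 28/35, so the wait is geometric with mean 35/28.
E = 35/28 = 1.2500.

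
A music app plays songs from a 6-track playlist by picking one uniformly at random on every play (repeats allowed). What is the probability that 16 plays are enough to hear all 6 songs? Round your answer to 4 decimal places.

Let A_i be the event that song i is missing after 16 plays. By inclusion–exclusion on the A_i,
P(all seen) = Σ_{j=0}^{6} (-1)^j C(6,j)((6-j)/6)^16
= 1.00000 - 0.32453 + 0.02284 - 0.00031 + 0.00000 - 0.00000 + 0.00000
= 0.69800.

0.6980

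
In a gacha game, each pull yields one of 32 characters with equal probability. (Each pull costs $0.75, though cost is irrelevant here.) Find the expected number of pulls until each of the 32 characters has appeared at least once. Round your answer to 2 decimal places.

129.87

The wait to go from k to k+1 distinct characters is geometric with mean 32/(32-k).
E[T] = 32/32 + 32/31 + 32/30 + ... + 32/2 + 32/1 = 32·H_{32}.
H_{32} = 4.058, so E[T] = 129.872.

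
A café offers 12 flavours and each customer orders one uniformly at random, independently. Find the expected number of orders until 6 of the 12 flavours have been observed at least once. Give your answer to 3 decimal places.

7.839

With k distinct flavours already seen, the next new one arrives after an expected 12/(12-k) orders.
Sum over k = 0,...,5: E = 12/12 + 12/11 + 12/10 + 12/9 + 12/8 + 12/7 = 7.8385.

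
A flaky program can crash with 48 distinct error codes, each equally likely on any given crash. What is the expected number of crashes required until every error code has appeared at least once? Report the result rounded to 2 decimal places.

After k distinct error codes have appeared, the next crash gives a new one with probability (48-k)/48, so the expected wait for the (k+1)-th is 48/(48-k).
E[T] = 48/48 + 48/47 + 48/46 + ... + 48/2 + 48/1 = 48·H_{48}.
H_{48} = 4.459, so E[T] = 214.022.

214.02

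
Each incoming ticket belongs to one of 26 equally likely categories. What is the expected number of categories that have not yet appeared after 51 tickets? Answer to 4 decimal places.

3.5178

For each category, P(unseen after 51) = (25/26)^51 = 0.13530.
By linearity of expectation, E[unseen] = 26·(25/26)^51 = 3.51782.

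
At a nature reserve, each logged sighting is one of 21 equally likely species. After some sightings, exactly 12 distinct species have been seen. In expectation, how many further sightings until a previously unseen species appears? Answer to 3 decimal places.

2.333

Each sighting yields a new species with probability (21-12)/21 = 9/21, so the wait is geometric with mean 21/9.
E = 21/9 = 2.3333.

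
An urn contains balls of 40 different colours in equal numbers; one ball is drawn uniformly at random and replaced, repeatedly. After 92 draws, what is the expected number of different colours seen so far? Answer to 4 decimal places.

For each colour, P(seen in 92 draws) = 1 - (39/40)^92 = 0.90263.
By linearity of expectation, E[distinct seen] = 40·(1 - (39/40)^92) = 36.10520.

36.1052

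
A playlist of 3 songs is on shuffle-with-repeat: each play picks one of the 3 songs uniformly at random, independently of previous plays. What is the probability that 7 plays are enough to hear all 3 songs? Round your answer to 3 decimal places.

Let A_i be the event that song i is missing after 7 plays. By inclusion–exclusion on the A_i,
P(all seen) = Σ_{j=0}^{3} (-1)^j C(3,j)((3-j)/3)^7
= 1.0000 - 0.1756 + 0.0014 - 0.0000
= 0.8258.

0.826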